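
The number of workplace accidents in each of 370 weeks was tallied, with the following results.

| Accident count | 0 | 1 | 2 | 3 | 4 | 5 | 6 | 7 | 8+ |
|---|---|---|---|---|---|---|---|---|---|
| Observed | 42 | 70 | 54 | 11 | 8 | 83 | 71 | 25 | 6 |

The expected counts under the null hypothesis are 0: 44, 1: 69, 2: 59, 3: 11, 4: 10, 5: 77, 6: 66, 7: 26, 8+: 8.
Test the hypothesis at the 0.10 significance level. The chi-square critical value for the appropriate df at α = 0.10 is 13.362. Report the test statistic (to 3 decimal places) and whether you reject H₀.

2.314; do not reject

χ² = (42−44)²/44 + (70−69)²/69 + (54−59)²/59 + (11−11)²/11 + (8−10)²/10 + (83−77)²/77 + (71−66)²/66 + (25−26)²/26 + (6−8)²/8
   = 0.0909 + 0.0145 + 0.4237 + 0.0000 + 0.4000 + 0.4675 + 0.3788 + 0.0385 + 0.5000
Sum = 2.314
df = 8. Since 2.314 < 13.362, we do not reject H₀.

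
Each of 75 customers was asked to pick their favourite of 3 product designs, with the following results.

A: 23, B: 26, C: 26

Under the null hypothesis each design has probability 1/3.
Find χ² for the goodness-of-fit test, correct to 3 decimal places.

Expected count for each of the 3 categories: 75/3 = 25.
cat         O        E   (O−E)²/E
A          23       25     0.1600
B          26       25     0.0400
C          26       25     0.0400
Sum = 0.240

0.240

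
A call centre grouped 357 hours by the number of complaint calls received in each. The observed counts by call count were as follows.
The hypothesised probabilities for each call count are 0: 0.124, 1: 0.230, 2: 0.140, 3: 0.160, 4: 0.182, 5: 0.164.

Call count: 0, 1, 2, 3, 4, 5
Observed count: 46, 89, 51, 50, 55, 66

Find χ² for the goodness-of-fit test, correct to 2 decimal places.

Expected counts E_i = n·p_i: 357×0.124 = 44.268, 357×0.230 = 82.11, 357×0.140 = 49.98, 357×0.160 = 57.12, 357×0.182 = 64.974, 357×0.164 = 58.548.
0: (46 − 44.268)²/44.268 = 2.999824/44.268 = 0.068
1: (89 − 82.11)²/82.11 = 47.4721/82.11 = 0.578
2: (51 − 49.98)²/49.98 = 1.0404/49.98 = 0.021
3: (50 − 57.12)²/57.12 = 50.6944/57.12 = 0.888
4: (55 − 64.974)²/64.974 = 99.480676/64.974 = 1.531
5: (66 − 58.548)²/58.548 = 55.532304/58.548 = 0.948
Sum = 4.03

4.03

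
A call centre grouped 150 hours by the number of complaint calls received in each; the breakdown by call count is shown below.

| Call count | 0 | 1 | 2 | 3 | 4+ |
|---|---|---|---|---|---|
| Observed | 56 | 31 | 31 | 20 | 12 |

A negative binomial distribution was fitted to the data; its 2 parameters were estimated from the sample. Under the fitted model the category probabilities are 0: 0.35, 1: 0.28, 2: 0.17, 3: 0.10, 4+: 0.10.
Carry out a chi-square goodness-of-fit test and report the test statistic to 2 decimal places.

6.57

Expected counts E_i = n·p_i: 150×0.35 = 52.5, 150×0.28 = 42, 150×0.17 = 25.5, 150×0.10 = 15, 150×0.10 = 15.
0: (56 − 52.5)²/52.5 = 12.25/52.5 = 0.233
1: (31 − 42)²/42 = 121/42 = 2.881
2: (31 − 25.5)²/25.5 = 30.25/25.5 = 1.186
3: (20 − 15)²/15 = 25/15 = 1.667
4+: (12 − 15)²/15 = 9/15 = 0.600
Sum = 6.57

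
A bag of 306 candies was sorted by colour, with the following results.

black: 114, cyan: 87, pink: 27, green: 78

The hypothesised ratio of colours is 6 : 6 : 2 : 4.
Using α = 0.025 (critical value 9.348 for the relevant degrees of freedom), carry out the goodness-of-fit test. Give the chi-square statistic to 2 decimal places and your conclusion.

6.53; do not reject

Ratio total = 18. Expected counts: 306×6/18 = 102, 306×6/18 = 102, 306×2/18 = 34, 306×4/18 = 68.
cat         O        E   (O−E)²/E
black     114      102      1.412
cyan       87      102      2.206
pink       27       34      1.441
green      78       68      1.471
Sum = 6.53
df = 3. Since 6.53 < 9.348, we do not reject H₀.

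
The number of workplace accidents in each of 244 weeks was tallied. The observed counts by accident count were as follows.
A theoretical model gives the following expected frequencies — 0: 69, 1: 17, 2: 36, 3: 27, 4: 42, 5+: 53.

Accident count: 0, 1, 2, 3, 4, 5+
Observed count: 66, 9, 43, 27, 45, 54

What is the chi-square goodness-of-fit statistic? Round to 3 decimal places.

5.489

cat         O        E   (O−E)²/E
0          66       69     0.1304
1           9       17     3.7647
2          43       36     1.3611
3          27       27     0.0000
4          45       42     0.2143
5+         54       53     0.0189
Sum = 5.489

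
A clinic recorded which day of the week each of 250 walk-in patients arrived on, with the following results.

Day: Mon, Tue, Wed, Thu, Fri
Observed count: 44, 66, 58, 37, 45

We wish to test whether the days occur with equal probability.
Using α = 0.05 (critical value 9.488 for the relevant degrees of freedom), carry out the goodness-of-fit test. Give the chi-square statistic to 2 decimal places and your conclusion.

11.00; reject

Under H₀ each category has probability 1/5, so each expected count is 250/5 = 50.
Mon: (44 − 50)²/50 = 36/50 = 0.720
Tue: (66 − 50)²/50 = 256/50 = 5.120
Wed: (58 − 50)²/50 = 64/50 = 1.280
Thu: (37 − 50)²/50 = 169/50 = 3.380
Fri: (45 − 50)²/50 = 25/50 = 0.500
Sum = 11.00
df = 4. Since 11.00 > 9.488, we reject H₀.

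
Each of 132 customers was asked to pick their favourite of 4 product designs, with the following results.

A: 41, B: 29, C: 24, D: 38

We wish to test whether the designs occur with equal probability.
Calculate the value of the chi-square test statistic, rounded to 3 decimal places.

5.636

Under H₀ each category has probability 1/4, so each expected count is 132/4 = 33.
A: (41 − 33)²/33 = 64/33 = 1.9394
B: (29 − 33)²/33 = 16/33 = 0.4848
C: (24 − 33)²/33 = 81/33 = 2.4545
D: (38 − 33)²/33 = 25/33 = 0.7576
Sum = 5.636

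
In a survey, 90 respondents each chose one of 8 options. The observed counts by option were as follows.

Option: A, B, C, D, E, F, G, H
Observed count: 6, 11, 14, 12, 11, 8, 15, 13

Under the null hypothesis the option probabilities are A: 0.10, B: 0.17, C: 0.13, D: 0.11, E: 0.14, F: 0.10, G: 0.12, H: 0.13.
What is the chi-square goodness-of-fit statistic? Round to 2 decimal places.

5.20

Expected counts E_i = n·p_i: 90×0.10 = 9, 90×0.17 = 15.3, 90×0.13 = 11.7, 90×0.11 = 9.9, 90×0.14 = 12.6, 90×0.10 = 9, 90×0.12 = 10.8, 90×0.13 = 11.7.
cat         O        E   (O−E)²/E
A           6        9      1.000
B          11     15.3      1.208
C          14     11.7      0.452
D          12      9.9      0.445
E          11     12.6      0.203
F           8        9      0.111
G          15     10.8      1.633
H          13     11.7      0.144
Sum = 5.20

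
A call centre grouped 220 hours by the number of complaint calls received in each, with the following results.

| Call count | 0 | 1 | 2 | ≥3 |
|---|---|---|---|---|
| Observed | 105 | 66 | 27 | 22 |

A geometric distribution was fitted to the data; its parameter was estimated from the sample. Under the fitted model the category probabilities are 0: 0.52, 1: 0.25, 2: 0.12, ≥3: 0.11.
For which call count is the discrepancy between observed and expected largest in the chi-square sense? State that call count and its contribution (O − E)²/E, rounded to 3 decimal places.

1, 2.200

Expected counts E_i = n·p_i: 220×0.52 = 114.4, 220×0.25 = 55, 220×0.12 = 26.4, 220×0.11 = 24.2.
cat         O        E   (O−E)²/E
0         105    114.4     0.7724
1          66       55     2.2000
2          27     26.4     0.0136
≥3         22     24.2     0.2000
The largest term is for 1: 2.200.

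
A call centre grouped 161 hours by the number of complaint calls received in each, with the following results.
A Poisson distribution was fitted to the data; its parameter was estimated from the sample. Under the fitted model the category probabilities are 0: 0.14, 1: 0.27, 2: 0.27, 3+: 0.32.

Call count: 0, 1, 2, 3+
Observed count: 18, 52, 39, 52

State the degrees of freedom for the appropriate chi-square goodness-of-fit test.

There are k = 4 categories and 1 parameter estimated from the data, so df = 4 − 1 − 1 = 2.

2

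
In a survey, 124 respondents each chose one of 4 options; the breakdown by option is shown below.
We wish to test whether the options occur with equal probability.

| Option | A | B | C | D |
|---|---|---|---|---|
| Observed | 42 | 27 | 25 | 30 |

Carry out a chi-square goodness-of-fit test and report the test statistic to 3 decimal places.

Under H₀ each category has probability 1/4, so each expected count is 124/4 = 31.
A: (42 − 31)²/31 = 121/31 = 3.9032
B: (27 − 31)²/31 = 16/31 = 0.5161
C: (25 − 31)²/31 = 36/31 = 1.1613
D: (30 − 31)²/31 = 1/31 = 0.0323
Sum = 5.613

5.613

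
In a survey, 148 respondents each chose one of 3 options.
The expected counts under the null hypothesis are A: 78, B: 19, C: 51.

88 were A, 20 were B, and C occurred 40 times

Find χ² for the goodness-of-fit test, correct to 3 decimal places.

3.707

A: (88 − 78)²/78 = 100/78 = 1.2821
B: (20 − 19)²/19 = 1/19 = 0.0526
C: (40 − 51)²/51 = 121/51 = 2.3725
Sum = 3.707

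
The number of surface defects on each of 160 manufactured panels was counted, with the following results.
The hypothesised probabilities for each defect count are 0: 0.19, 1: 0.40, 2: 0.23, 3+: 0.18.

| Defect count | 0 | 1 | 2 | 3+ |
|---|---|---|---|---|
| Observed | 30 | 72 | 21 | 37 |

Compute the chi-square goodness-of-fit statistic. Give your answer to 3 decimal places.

10.124

Expected counts E_i = n·p_i: 160×0.19 = 30.4, 160×0.40 = 64, 160×0.23 = 36.8, 160×0.18 = 28.8.
0: (30 − 30.4)²/30.4 = 0.16/30.4 = 0.0053
1: (72 − 64)²/64 = 64/64 = 1.0000
2: (21 − 36.8)²/36.8 = 249.64/36.8 = 6.7837
3+: (37 − 28.8)²/28.8 = 67.24/28.8 = 2.3347
Sum = 10.124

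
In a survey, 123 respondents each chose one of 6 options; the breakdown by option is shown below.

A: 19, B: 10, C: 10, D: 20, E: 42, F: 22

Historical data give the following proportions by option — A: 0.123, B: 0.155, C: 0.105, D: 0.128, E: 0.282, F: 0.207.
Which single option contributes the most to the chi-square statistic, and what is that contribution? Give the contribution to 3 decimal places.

Expected counts E_i = n·p_i: 123×0.123 = 15.129, 123×0.155 = 19.065, 123×0.105 = 12.915, 123×0.128 = 15.744, 123×0.282 = 34.686, 123×0.207 = 25.461.
cat         O        E   (O−E)²/E
A          19   15.129     0.9905
B          10   19.065     4.3102
C          10   12.915     0.6579
D          20   15.744     1.1505
E          42   34.686     1.5423
F          22   25.461     0.4705
The largest term is for B: 4.310.

B, 4.310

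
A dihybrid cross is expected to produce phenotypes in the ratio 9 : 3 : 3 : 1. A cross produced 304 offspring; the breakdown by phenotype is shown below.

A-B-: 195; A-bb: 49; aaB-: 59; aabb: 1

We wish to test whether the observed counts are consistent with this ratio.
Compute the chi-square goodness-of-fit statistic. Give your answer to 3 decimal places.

Ratio total = 16. Expected counts: 304×9/16 = 171, 304×3/16 = 57, 304×3/16 = 57, 304×1/16 = 19.
cat         O        E   (O−E)²/E
A-B-      195      171     3.3684
A-bb       49       57     1.1228
aaB-       59       57     0.0702
aabb        1       19    17.0526
Sum = 21.614

21.614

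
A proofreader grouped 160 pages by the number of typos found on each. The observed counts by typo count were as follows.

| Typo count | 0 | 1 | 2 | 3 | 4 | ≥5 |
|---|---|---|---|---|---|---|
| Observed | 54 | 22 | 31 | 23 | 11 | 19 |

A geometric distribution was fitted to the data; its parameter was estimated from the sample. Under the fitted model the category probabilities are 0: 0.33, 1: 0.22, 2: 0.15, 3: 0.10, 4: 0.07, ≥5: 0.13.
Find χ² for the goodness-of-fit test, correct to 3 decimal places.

Expected counts E_i = n·p_i: 160×0.33 = 52.8, 160×0.22 = 35.2, 160×0.15 = 24, 160×0.10 = 16, 160×0.07 = 11.2, 160×0.13 = 20.8.
0: (54 − 52.8)²/52.8 = 1.44/52.8 = 0.0273
1: (22 − 35.2)²/35.2 = 174.24/35.2 = 4.9500
2: (31 − 24)²/24 = 49/24 = 2.0417
3: (23 − 16)²/16 = 49/16 = 3.0625
4: (11 − 11.2)²/11.2 = 0.04/11.2 = 0.0036
≥5: (19 − 20.8)²/20.8 = 3.24/20.8 = 0.1558
Sum = 10.241

10.241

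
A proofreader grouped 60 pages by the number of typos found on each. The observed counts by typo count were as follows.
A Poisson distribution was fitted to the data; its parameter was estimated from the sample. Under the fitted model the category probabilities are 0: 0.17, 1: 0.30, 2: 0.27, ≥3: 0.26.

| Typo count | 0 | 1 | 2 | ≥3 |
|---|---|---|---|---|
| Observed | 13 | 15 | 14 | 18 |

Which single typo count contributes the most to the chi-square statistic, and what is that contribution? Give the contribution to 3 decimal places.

0, 0.769

Expected counts E_i = n·p_i: 60×0.17 = 10.2, 60×0.30 = 18, 60×0.27 = 16.2, 60×0.26 = 15.6.
0: (13 − 10.2)²/10.2 = 7.84/10.2 = 0.7686
1: (15 − 18)²/18 = 9/18 = 0.5000
2: (14 − 16.2)²/16.2 = 4.84/16.2 = 0.2988
≥3: (18 − 15.6)²/15.6 = 5.76/15.6 = 0.3692
The largest term is for 0: 0.769.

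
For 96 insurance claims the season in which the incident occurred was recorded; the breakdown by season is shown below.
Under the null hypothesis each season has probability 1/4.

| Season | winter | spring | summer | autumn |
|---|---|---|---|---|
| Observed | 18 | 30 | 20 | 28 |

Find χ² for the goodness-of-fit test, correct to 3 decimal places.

4.333

Under H₀ each category has probability 1/4, so each expected count is 96/4 = 24.
winter: (18 − 24)²/24 = 36/24 = 1.5000
spring: (30 − 24)²/24 = 36/24 = 1.5000
summer: (20 − 24)²/24 = 16/24 = 0.6667
autumn: (28 − 24)²/24 = 16/24 = 0.6667
Sum = 4.333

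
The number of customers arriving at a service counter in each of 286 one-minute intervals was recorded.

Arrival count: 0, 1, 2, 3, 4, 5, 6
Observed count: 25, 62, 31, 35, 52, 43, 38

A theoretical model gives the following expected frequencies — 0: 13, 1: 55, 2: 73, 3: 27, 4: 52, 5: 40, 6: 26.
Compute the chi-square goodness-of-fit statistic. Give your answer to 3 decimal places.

44.266

χ² = (25−13)²/13 + (62−55)²/55 + (31−73)²/73 + (35−27)²/27 + (52−52)²/52 + (43−40)²/40 + (38−26)²/26
   = 11.0769 + 0.8909 + 24.1644 + 2.3704 + 0.0000 + 0.2250 + 5.5385
Sum = 44.266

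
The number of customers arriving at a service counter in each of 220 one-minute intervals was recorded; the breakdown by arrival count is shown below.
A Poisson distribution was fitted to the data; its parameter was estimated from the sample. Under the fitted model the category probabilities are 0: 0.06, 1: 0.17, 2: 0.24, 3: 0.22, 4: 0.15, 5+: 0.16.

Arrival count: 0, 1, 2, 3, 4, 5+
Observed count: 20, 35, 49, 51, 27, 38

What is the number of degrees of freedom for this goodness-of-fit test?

There are k = 6 categories and 1 parameter estimated from the data, so df = 6 − 1 − 1 = 4.

4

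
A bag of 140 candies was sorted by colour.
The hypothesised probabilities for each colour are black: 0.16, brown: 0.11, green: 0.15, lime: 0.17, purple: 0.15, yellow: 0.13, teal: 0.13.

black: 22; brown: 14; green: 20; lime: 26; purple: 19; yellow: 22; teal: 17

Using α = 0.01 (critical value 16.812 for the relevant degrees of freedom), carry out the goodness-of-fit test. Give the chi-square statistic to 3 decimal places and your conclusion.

1.448; do not reject

Expected counts E_i = n·p_i: 140×0.16 = 22.4, 140×0.11 = 15.4, 140×0.15 = 21, 140×0.17 = 23.8, 140×0.15 = 21, 140×0.13 = 18.2, 140×0.13 = 18.2.
χ² = (22−22.4)²/22.4 + (14−15.4)²/15.4 + (20−21)²/21 + (26−23.8)²/23.8 + (19−21)²/21 + (22−18.2)²/18.2 + (17−18.2)²/18.2
   = 0.0071 + 0.1273 + 0.0476 + 0.2034 + 0.1905 + 0.7934 + 0.0791
Sum = 1.448
df = 6. Since 1.448 < 16.812, we do not reject H₀.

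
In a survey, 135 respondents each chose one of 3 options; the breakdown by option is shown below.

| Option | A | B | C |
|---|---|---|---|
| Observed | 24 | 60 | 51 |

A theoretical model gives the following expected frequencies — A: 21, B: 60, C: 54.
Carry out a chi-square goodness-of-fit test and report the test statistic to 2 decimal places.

0.60

χ² = (24−21)²/21 + (60−60)²/60 + (51−54)²/54
   = 0.429 + 0.000 + 0.167
Sum = 0.60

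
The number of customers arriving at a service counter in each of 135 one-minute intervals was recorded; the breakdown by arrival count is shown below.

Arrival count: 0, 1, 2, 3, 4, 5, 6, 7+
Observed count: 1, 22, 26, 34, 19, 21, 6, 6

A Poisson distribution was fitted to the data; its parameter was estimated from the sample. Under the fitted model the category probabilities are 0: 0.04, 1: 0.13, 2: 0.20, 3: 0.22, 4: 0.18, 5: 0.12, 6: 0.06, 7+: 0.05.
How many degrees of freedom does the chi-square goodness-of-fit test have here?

6

There are k = 8 categories and 1 parameter estimated from the data, so df = 8 − 1 − 1 = 6.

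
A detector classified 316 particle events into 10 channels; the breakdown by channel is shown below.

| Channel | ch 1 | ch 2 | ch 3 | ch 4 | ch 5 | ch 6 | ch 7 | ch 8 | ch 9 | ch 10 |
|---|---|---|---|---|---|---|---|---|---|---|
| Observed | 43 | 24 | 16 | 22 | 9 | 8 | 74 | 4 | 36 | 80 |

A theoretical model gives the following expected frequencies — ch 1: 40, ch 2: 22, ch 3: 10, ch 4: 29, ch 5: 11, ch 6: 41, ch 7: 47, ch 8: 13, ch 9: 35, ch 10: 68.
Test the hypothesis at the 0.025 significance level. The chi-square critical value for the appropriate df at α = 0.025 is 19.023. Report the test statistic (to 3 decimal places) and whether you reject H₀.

56.509; reject

ch 1: (43 − 40)²/40 = 9/40 = 0.2250
ch 2: (24 − 22)²/22 = 4/22 = 0.1818
ch 3: (16 − 10)²/10 = 36/10 = 3.6000
ch 4: (22 − 29)²/29 = 49/29 = 1.6897
ch 5: (9 − 11)²/11 = 4/11 = 0.3636
ch 6: (8 − 41)²/41 = 1089/41 = 26.5610
ch 7: (74 − 47)²/47 = 729/47 = 15.5106
ch 8: (4 − 13)²/13 = 81/13 = 6.2308
ch 9: (36 − 35)²/35 = 1/35 = 0.0286
ch 10: (80 − 68)²/68 = 144/68 = 2.1176
Sum = 56.509
df = 9. Since 56.509 > 19.023, we reject H₀.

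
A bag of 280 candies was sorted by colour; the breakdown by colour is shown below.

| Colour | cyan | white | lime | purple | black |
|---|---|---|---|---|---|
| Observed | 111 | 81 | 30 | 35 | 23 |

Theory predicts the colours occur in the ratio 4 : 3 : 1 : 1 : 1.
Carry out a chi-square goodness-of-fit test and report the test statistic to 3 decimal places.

2.902

Ratio total = 10. Expected counts: 280×4/10 = 112, 280×3/10 = 84, 280×1/10 = 28, 280×1/10 = 28, 280×1/10 = 28.
cyan: (111 − 112)²/112 = 1/112 = 0.0089
white: (81 − 84)²/84 = 9/84 = 0.1071
lime: (30 − 28)²/28 = 4/28 = 0.1429
purple: (35 − 28)²/28 = 49/28 = 1.7500
black: (23 − 28)²/28 = 25/28 = 0.8929
Sum = 2.902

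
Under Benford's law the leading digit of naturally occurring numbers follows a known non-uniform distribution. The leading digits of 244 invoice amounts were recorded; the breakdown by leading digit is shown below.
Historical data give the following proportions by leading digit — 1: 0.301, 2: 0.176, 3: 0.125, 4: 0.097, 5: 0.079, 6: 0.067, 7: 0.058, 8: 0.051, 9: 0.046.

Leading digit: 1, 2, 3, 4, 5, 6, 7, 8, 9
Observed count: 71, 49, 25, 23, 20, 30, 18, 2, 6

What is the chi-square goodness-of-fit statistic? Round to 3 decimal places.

Expected counts E_i = n·p_i: 244×0.301 = 73.444, 244×0.176 = 42.944, 244×0.125 = 30.5, 244×0.097 = 23.668, 244×0.079 = 19.276, 244×0.067 = 16.348, 244×0.058 = 14.152, 244×0.051 = 12.444, 244×0.046 = 11.224.
χ² = (71−73.444)²/73.444 + (49−42.944)²/42.944 + (25−30.5)²/30.5 + (23−23.668)²/23.668 + (20−19.276)²/19.276 + (30−16.348)²/16.348 + (18−14.152)²/14.152 + (2−12.444)²/12.444 + (6−11.224)²/11.224
   = 0.0813 + 0.8540 + 0.9918 + 0.0189 + 0.0272 + 11.4006 + 1.0463 + 8.7654 + 2.4314
Sum = 25.617

25.617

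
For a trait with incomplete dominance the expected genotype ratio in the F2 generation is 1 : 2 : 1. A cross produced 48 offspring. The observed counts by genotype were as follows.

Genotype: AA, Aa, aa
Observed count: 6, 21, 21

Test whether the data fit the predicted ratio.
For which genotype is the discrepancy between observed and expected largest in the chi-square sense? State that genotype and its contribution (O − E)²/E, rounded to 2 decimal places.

Ratio total = 4. Expected counts: 48×1/4 = 12, 48×2/4 = 24, 48×1/4 = 12.
χ² = (6−12)²/12 + (21−24)²/24 + (21−12)²/12
   = 3.000 + 0.375 + 6.750
The largest term is for aa: 6.75.

aa, 6.75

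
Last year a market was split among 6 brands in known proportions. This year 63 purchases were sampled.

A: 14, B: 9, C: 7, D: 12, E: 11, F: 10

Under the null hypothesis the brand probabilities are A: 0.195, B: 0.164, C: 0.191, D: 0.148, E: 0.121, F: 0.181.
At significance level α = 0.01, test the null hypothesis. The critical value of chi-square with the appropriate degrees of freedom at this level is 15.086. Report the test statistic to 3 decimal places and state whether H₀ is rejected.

4.953; do not reject

Expected counts E_i = n·p_i: 63×0.195 = 12.285, 63×0.164 = 10.332, 63×0.191 = 12.033, 63×0.148 = 9.324, 63×0.121 = 7.623, 63×0.181 = 11.403.
A: (14 − 12.285)²/12.285 = 2.941225/12.285 = 0.2394
B: (9 − 10.332)²/10.332 = 1.774224/10.332 = 0.1717
C: (7 − 12.033)²/12.033 = 25.331089/12.033 = 2.1051
D: (12 − 9.324)²/9.324 = 7.160976/9.324 = 0.7680
E: (11 − 7.623)²/7.623 = 11.404129/7.623 = 1.4960
F: (10 − 11.403)²/11.403 = 1.968409/11.403 = 0.1726
Sum = 4.953
df = 5. Since 4.953 < 15.086, we do not reject H₀.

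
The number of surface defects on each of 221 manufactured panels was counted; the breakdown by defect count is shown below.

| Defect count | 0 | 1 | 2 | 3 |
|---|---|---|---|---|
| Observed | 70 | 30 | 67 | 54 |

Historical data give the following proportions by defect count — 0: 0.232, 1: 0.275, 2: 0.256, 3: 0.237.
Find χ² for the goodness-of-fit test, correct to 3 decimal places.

24.395

Expected counts E_i = n·p_i: 221×0.232 = 51.272, 221×0.275 = 60.775, 221×0.256 = 56.576, 221×0.237 = 52.377.
cat         O        E   (O−E)²/E
0          70   51.272     6.8407
1          30   60.775    15.5837
2          67   56.576     1.9206
3          54   52.377     0.0503
Sum = 24.395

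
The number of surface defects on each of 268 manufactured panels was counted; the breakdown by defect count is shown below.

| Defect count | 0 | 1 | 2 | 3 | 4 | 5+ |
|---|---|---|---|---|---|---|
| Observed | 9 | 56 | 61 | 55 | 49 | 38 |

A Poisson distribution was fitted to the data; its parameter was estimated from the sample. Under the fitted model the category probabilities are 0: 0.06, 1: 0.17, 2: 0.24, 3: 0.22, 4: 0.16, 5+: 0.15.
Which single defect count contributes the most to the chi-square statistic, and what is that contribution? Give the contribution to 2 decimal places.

0, 3.12

Expected counts E_i = n·p_i: 268×0.06 = 16.08, 268×0.17 = 45.56, 268×0.24 = 64.32, 268×0.22 = 58.96, 268×0.16 = 42.88, 268×0.15 = 40.2.
cat         O        E   (O−E)²/E
0           9    16.08      3.117
1          56    45.56      2.392
2          61    64.32      0.171
3          55    58.96      0.266
4          49    42.88      0.873
5+         38     40.2      0.120
The largest term is for 0: 3.12.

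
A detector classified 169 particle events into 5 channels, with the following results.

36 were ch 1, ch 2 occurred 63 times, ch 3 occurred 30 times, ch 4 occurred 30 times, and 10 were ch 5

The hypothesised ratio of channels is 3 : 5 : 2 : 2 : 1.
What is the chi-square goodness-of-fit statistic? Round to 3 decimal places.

2.215

Ratio total = 13. Expected counts: 169×3/13 = 39, 169×5/13 = 65, 169×2/13 = 26, 169×2/13 = 26, 169×1/13 = 13.
cat         O        E   (O−E)²/E
ch 1       36       39     0.2308
ch 2       63       65     0.0615
ch 3       30       26     0.6154
ch 4       30       26     0.6154
ch 5       10       13     0.6923
Sum = 2.215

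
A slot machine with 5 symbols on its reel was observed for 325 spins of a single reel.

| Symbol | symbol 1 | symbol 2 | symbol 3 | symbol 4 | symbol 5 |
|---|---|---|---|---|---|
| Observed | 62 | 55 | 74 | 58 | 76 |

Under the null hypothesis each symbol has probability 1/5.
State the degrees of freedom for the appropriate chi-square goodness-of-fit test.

4

There are k = 5 categories and no parameters were estimated from the data, so df = 5 − 1 = 4.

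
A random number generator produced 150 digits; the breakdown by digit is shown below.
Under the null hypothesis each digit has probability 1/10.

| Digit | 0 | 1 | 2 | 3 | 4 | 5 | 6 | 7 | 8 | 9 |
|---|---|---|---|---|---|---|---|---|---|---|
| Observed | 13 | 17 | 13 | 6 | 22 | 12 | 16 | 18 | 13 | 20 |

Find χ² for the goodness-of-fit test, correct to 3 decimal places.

Expected count for each of the 10 categories: 150/10 = 15.
0: (13 − 15)²/15 = 4/15 = 0.2667
1: (17 − 15)²/15 = 4/15 = 0.2667
2: (13 − 15)²/15 = 4/15 = 0.2667
3: (6 − 15)²/15 = 81/15 = 5.4000
4: (22 − 15)²/15 = 49/15 = 3.2667
5: (12 − 15)²/15 = 9/15 = 0.6000
6: (16 − 15)²/15 = 1/15 = 0.0667
7: (18 − 15)²/15 = 9/15 = 0.6000
8: (13 − 15)²/15 = 4/15 = 0.2667
9: (20 − 15)²/15 = 25/15 = 1.6667
Sum = 12.667

12.667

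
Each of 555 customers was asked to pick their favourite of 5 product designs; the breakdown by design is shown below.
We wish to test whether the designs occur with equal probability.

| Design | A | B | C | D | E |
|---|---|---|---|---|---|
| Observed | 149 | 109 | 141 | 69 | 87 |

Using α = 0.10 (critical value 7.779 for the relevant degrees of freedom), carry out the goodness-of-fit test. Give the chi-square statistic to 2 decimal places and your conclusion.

42.23; reject

Expected count for each of the 5 categories: 555/5 = 111.
A: (149 − 111)²/111 = 1444/111 = 13.009
B: (109 − 111)²/111 = 4/111 = 0.036
C: (141 − 111)²/111 = 900/111 = 8.108
D: (69 − 111)²/111 = 1764/111 = 15.892
E: (87 − 111)²/111 = 576/111 = 5.189
Sum = 42.23
df = 4. Since 42.23 > 7.779, we reject H₀.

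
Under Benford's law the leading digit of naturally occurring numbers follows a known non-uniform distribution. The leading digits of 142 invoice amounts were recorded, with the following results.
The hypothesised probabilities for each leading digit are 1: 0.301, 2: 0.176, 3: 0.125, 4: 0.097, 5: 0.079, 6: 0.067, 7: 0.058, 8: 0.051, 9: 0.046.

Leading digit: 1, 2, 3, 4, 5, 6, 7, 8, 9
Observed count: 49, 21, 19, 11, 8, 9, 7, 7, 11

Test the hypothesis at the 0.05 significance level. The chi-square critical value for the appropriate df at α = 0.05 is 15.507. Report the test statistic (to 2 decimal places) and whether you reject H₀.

Expected counts E_i = n·p_i: 142×0.301 = 42.742, 142×0.176 = 24.992, 142×0.125 = 17.75, 142×0.097 = 13.774, 142×0.079 = 11.218, 142×0.067 = 9.514, 142×0.058 = 8.236, 142×0.051 = 7.242, 142×0.046 = 6.532.
1: (49 − 42.742)²/42.742 = 39.162564/42.742 = 0.916
2: (21 − 24.992)²/24.992 = 15.936064/24.992 = 0.638
3: (19 − 17.75)²/17.75 = 1.5625/17.75 = 0.088
4: (11 − 13.774)²/13.774 = 7.695076/13.774 = 0.559
5: (8 − 11.218)²/11.218 = 10.355524/11.218 = 0.923
6: (9 − 9.514)²/9.514 = 0.264196/9.514 = 0.028
7: (7 − 8.236)²/8.236 = 1.527696/8.236 = 0.185
8: (7 − 7.242)²/7.242 = 0.058564/7.242 = 0.008
9: (11 − 6.532)²/6.532 = 19.963024/6.532 = 3.056
Sum = 6.40
df = 8. Since 6.40 < 15.507, we do not reject H₀.

6.40; do not reject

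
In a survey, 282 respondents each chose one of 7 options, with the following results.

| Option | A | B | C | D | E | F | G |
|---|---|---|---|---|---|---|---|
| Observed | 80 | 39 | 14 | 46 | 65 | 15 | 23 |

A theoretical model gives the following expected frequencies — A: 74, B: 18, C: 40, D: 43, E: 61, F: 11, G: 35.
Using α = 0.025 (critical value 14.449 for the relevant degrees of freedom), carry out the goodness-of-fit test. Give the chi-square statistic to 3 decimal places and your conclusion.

cat         O        E   (O−E)²/E
A          80       74     0.4865
B          39       18    24.5000
C          14       40    16.9000
D          46       43     0.2093
E          65       61     0.2623
F          15       11     1.4545
G          23       35     4.1143
Sum = 47.927
df = 6. Since 47.927 > 14.449, we reject H₀.

47.927; reject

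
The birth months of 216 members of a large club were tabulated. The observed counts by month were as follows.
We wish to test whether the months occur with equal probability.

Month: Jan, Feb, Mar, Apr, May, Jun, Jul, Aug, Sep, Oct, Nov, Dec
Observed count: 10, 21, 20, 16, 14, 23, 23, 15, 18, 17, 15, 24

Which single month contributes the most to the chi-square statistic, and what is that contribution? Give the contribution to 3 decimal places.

Under H₀ each category has probability 1/12, so each expected count is 216/12 = 18.
χ² = (10−18)²/18 + (21−18)²/18 + (20−18)²/18 + (16−18)²/18 + (14−18)²/18 + (23−18)²/18 + (23−18)²/18 + (15−18)²/18 + (18−18)²/18 + (17−18)²/18 + (15−18)²/18 + (24−18)²/18
   = 3.5556 + 0.5000 + 0.2222 + 0.2222 + 0.8889 + 1.3889 + 1.3889 + 0.5000 + 0.0000 + 0.0556 + 0.5000 + 2.0000
The largest term is for Jan: 3.556.

Jan, 3.556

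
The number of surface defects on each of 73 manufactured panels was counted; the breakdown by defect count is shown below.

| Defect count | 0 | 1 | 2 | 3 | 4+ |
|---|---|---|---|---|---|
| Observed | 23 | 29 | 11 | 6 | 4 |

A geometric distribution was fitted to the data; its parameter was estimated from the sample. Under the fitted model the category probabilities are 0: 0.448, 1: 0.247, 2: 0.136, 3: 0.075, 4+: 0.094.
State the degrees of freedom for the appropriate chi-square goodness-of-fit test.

There are k = 5 categories and 1 parameter estimated from the data, so df = 5 − 1 − 1 = 3.

3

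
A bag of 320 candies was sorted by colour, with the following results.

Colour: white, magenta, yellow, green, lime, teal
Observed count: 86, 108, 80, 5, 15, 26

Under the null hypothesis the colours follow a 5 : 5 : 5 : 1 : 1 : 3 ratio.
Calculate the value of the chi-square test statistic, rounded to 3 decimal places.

Ratio total = 20. Expected counts: 320×5/20 = 80, 320×5/20 = 80, 320×5/20 = 80, 320×1/20 = 16, 320×1/20 = 16, 320×3/20 = 48.
χ² = (86−80)²/80 + (108−80)²/80 + (80−80)²/80 + (5−16)²/16 + (15−16)²/16 + (26−48)²/48
   = 0.4500 + 9.8000 + 0.0000 + 7.5625 + 0.0625 + 10.0833
Sum = 27.958

27.958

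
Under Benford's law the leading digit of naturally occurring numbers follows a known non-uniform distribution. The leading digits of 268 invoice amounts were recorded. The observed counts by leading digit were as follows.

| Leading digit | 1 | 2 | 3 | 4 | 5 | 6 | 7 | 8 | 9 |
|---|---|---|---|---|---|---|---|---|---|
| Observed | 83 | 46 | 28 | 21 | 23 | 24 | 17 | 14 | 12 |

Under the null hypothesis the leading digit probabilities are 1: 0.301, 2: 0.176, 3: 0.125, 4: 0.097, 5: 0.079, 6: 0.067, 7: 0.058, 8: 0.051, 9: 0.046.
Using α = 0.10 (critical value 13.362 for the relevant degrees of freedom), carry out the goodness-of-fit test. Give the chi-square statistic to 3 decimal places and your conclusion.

Expected counts E_i = n·p_i: 268×0.301 = 80.668, 268×0.176 = 47.168, 268×0.125 = 33.5, 268×0.097 = 25.996, 268×0.079 = 21.172, 268×0.067 = 17.956, 268×0.058 = 15.544, 268×0.051 = 13.668, 268×0.046 = 12.328.
1: (83 − 80.668)²/80.668 = 5.438224/80.668 = 0.0674
2: (46 − 47.168)²/47.168 = 1.364224/47.168 = 0.0289
3: (28 − 33.5)²/33.5 = 30.25/33.5 = 0.9030
4: (21 − 25.996)²/25.996 = 24.960016/25.996 = 0.9601
5: (23 − 21.172)²/21.172 = 3.341584/21.172 = 0.1578
6: (24 − 17.956)²/17.956 = 36.529936/17.956 = 2.0344
7: (17 − 15.544)²/15.544 = 2.119936/15.544 = 0.1364
8: (14 − 13.668)²/13.668 = 0.110224/13.668 = 0.0081
9: (12 − 12.328)²/12.328 = 0.107584/12.328 = 0.0087
Sum = 4.305
df = 8. Since 4.305 < 13.362, we do not reject H₀.

4.305; do not reject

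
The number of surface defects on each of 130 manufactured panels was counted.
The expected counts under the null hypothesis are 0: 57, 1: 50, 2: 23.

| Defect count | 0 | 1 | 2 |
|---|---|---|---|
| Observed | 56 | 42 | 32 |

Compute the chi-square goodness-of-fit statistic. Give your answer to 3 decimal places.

4.819

cat         O        E   (O−E)²/E
0          56       57     0.0175
1          42       50     1.2800
2          32       23     3.5217
Sum = 4.819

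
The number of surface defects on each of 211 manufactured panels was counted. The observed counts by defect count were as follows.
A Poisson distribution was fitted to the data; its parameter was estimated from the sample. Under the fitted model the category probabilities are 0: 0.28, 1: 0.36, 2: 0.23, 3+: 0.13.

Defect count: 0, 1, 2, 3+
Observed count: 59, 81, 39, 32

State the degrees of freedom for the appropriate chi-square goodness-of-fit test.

There are k = 4 categories and 1 parameter estimated from the data, so df = 4 − 1 − 1 = 2.

2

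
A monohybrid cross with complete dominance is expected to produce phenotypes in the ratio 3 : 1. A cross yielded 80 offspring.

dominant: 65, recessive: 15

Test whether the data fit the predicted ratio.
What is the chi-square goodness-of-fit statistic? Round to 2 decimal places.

1.67

Ratio total = 4. Expected counts: 80×3/4 = 60, 80×1/4 = 20.
χ² = (65−60)²/60 + (15−20)²/20
   = 0.417 + 1.250
Sum = 1.67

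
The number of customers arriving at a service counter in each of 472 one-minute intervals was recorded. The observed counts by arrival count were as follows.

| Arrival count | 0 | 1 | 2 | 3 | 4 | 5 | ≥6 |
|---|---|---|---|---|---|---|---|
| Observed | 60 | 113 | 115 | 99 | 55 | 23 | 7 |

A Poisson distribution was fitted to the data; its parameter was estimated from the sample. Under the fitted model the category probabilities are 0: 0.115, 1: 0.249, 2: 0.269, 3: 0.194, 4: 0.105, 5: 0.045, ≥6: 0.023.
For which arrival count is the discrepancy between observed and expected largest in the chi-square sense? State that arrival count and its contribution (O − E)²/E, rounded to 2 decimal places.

Expected counts E_i = n·p_i: 472×0.115 = 54.28, 472×0.249 = 117.528, 472×0.269 = 126.968, 472×0.194 = 91.568, 472×0.105 = 49.56, 472×0.045 = 21.24, 472×0.023 = 10.856.
χ² = (60−54.28)²/54.28 + (113−117.528)²/117.528 + (115−126.968)²/126.968 + (99−91.568)²/91.568 + (55−49.56)²/49.56 + (23−21.24)²/21.24 + (7−10.856)²/10.856
   = 0.603 + 0.174 + 1.128 + 0.603 + 0.597 + 0.146 + 1.370
The largest term is for ≥6: 1.37.

≥6, 1.37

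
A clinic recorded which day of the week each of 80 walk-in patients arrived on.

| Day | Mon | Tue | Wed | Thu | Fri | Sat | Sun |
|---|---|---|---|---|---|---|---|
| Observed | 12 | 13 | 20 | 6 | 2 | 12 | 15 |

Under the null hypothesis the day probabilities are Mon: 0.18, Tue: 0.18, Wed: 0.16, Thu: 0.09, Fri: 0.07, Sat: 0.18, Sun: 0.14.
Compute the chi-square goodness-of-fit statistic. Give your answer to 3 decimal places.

8.790

Expected counts E_i = n·p_i: 80×0.18 = 14.4, 80×0.18 = 14.4, 80×0.16 = 12.8, 80×0.09 = 7.2, 80×0.07 = 5.6, 80×0.18 = 14.4, 80×0.14 = 11.2.
cat         O        E   (O−E)²/E
Mon        12     14.4     0.4000
Tue        13     14.4     0.1361
Wed        20     12.8     4.0500
Thu         6      7.2     0.2000
Fri         2      5.6     2.3143
Sat        12     14.4     0.4000
Sun        15     11.2     1.2893
Sum = 8.790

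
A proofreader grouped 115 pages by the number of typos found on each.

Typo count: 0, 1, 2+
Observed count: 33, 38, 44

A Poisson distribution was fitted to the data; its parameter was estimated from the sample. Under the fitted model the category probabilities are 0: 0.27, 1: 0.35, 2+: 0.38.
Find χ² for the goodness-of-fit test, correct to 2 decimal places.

0.25

Expected counts E_i = n·p_i: 115×0.27 = 31.05, 115×0.35 = 40.25, 115×0.38 = 43.7.
χ² = (33−31.05)²/31.05 + (38−40.25)²/40.25 + (44−43.7)²/43.7
   = 0.122 + 0.126 + 0.002
Sum = 0.25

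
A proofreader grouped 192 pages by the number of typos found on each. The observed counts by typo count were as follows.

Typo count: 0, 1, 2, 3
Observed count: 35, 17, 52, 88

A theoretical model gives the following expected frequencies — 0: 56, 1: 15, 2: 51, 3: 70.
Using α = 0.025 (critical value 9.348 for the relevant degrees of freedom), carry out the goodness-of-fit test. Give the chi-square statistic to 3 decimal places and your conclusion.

0: (35 − 56)²/56 = 441/56 = 7.8750
1: (17 − 15)²/15 = 4/15 = 0.2667
2: (52 − 51)²/51 = 1/51 = 0.0196
3: (88 − 70)²/70 = 324/70 = 4.6286
Sum = 12.790
df = 3. Since 12.790 > 9.348, we reject H₀.

12.790; reject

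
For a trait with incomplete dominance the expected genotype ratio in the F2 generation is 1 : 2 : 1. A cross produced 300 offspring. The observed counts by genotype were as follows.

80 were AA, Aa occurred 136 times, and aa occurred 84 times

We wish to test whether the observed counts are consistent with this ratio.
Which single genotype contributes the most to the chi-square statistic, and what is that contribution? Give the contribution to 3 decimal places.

Ratio total = 4. Expected counts: 300×1/4 = 75, 300×2/4 = 150, 300×1/4 = 75.
cat         O        E   (O−E)²/E
AA         80       75     0.3333
Aa        136      150     1.3067
aa         84       75     1.0800
The largest term is for Aa: 1.307.

Aa, 1.307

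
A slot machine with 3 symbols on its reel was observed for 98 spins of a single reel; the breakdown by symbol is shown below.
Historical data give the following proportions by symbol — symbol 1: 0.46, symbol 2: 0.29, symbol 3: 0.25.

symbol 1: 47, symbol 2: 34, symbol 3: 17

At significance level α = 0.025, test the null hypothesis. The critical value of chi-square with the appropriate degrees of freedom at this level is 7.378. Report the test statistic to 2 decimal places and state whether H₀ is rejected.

3.47; do not reject

Expected counts E_i = n·p_i: 98×0.46 = 45.08, 98×0.29 = 28.42, 98×0.25 = 24.5.
χ² = (47−45.08)²/45.08 + (34−28.42)²/28.42 + (17−24.5)²/24.5
   = 0.082 + 1.096 + 2.296
Sum = 3.47
df = 2. Since 3.47 < 7.378, we do not reject H₀.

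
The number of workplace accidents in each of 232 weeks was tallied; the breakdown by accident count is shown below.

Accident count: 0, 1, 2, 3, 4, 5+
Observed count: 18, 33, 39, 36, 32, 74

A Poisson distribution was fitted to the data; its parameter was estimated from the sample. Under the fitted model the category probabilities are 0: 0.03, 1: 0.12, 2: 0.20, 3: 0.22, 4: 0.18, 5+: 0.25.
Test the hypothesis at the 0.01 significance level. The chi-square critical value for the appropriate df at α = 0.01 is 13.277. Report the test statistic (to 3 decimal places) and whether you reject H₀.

Expected counts E_i = n·p_i: 232×0.03 = 6.96, 232×0.12 = 27.84, 232×0.20 = 46.4, 232×0.22 = 51.04, 232×0.18 = 41.76, 232×0.25 = 58.
0: (18 − 6.96)²/6.96 = 121.8816/6.96 = 17.5117
1: (33 − 27.84)²/27.84 = 26.6256/27.84 = 0.9564
2: (39 − 46.4)²/46.4 = 54.76/46.4 = 1.1802
3: (36 − 51.04)²/51.04 = 226.2016/51.04 = 4.4318
4: (32 − 41.76)²/41.76 = 95.2576/41.76 = 2.2811
5+: (74 − 58)²/58 = 256/58 = 4.4138
Sum = 30.775
df = 4. Since 30.775 > 13.277, we reject H₀.

30.775; reject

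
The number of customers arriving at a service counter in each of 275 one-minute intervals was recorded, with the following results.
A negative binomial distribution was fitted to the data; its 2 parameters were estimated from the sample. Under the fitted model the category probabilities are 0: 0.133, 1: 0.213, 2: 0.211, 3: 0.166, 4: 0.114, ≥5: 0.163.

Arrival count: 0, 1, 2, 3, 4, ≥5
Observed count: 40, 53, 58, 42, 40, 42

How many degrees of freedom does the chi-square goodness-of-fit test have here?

3

There are k = 6 categories and 2 parameters estimated from the data, so df = 6 − 1 − 2 = 3.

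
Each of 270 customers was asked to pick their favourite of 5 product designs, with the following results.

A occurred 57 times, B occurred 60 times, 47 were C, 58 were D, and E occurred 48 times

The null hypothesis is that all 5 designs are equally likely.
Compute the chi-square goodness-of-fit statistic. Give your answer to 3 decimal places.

2.704

Under H₀ each category has probability 1/5, so each expected count is 270/5 = 54.
cat         O        E   (O−E)²/E
A          57       54     0.1667
B          60       54     0.6667
C          47       54     0.9074
D          58       54     0.2963
E          48       54     0.6667
Sum = 2.704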